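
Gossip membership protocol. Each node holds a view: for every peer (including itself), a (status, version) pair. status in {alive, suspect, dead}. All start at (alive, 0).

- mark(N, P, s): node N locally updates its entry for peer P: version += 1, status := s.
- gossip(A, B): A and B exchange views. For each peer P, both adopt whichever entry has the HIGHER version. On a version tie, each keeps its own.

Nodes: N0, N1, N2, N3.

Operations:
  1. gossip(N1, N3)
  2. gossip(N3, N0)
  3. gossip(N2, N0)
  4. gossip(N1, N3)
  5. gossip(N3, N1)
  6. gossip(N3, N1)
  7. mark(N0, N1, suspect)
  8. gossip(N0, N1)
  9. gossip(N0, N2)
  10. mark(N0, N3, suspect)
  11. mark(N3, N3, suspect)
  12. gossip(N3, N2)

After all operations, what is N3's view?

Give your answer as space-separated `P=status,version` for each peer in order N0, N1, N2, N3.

Answer: N0=alive,0 N1=suspect,1 N2=alive,0 N3=suspect,1

Derivation:
Op 1: gossip N1<->N3 -> N1.N0=(alive,v0) N1.N1=(alive,v0) N1.N2=(alive,v0) N1.N3=(alive,v0) | N3.N0=(alive,v0) N3.N1=(alive,v0) N3.N2=(alive,v0) N3.N3=(alive,v0)
Op 2: gossip N3<->N0 -> N3.N0=(alive,v0) N3.N1=(alive,v0) N3.N2=(alive,v0) N3.N3=(alive,v0) | N0.N0=(alive,v0) N0.N1=(alive,v0) N0.N2=(alive,v0) N0.N3=(alive,v0)
Op 3: gossip N2<->N0 -> N2.N0=(alive,v0) N2.N1=(alive,v0) N2.N2=(alive,v0) N2.N3=(alive,v0) | N0.N0=(alive,v0) N0.N1=(alive,v0) N0.N2=(alive,v0) N0.N3=(alive,v0)
Op 4: gossip N1<->N3 -> N1.N0=(alive,v0) N1.N1=(alive,v0) N1.N2=(alive,v0) N1.N3=(alive,v0) | N3.N0=(alive,v0) N3.N1=(alive,v0) N3.N2=(alive,v0) N3.N3=(alive,v0)
Op 5: gossip N3<->N1 -> N3.N0=(alive,v0) N3.N1=(alive,v0) N3.N2=(alive,v0) N3.N3=(alive,v0) | N1.N0=(alive,v0) N1.N1=(alive,v0) N1.N2=(alive,v0) N1.N3=(alive,v0)
Op 6: gossip N3<->N1 -> N3.N0=(alive,v0) N3.N1=(alive,v0) N3.N2=(alive,v0) N3.N3=(alive,v0) | N1.N0=(alive,v0) N1.N1=(alive,v0) N1.N2=(alive,v0) N1.N3=(alive,v0)
Op 7: N0 marks N1=suspect -> (suspect,v1)
Op 8: gossip N0<->N1 -> N0.N0=(alive,v0) N0.N1=(suspect,v1) N0.N2=(alive,v0) N0.N3=(alive,v0) | N1.N0=(alive,v0) N1.N1=(suspect,v1) N1.N2=(alive,v0) N1.N3=(alive,v0)
Op 9: gossip N0<->N2 -> N0.N0=(alive,v0) N0.N1=(suspect,v1) N0.N2=(alive,v0) N0.N3=(alive,v0) | N2.N0=(alive,v0) N2.N1=(suspect,v1) N2.N2=(alive,v0) N2.N3=(alive,v0)
Op 10: N0 marks N3=suspect -> (suspect,v1)
Op 11: N3 marks N3=suspect -> (suspect,v1)
Op 12: gossip N3<->N2 -> N3.N0=(alive,v0) N3.N1=(suspect,v1) N3.N2=(alive,v0) N3.N3=(suspect,v1) | N2.N0=(alive,v0) N2.N1=(suspect,v1) N2.N2=(alive,v0) N2.N3=(suspect,v1)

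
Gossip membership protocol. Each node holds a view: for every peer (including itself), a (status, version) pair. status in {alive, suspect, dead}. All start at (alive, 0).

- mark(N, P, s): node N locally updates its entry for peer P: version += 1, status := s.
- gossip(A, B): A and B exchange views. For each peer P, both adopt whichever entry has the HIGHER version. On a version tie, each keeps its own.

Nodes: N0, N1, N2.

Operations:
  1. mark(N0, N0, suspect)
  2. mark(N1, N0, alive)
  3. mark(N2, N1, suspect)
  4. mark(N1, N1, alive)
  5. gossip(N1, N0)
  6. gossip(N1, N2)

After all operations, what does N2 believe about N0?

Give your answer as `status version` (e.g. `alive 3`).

Answer: alive 1

Derivation:
Op 1: N0 marks N0=suspect -> (suspect,v1)
Op 2: N1 marks N0=alive -> (alive,v1)
Op 3: N2 marks N1=suspect -> (suspect,v1)
Op 4: N1 marks N1=alive -> (alive,v1)
Op 5: gossip N1<->N0 -> N1.N0=(alive,v1) N1.N1=(alive,v1) N1.N2=(alive,v0) | N0.N0=(suspect,v1) N0.N1=(alive,v1) N0.N2=(alive,v0)
Op 6: gossip N1<->N2 -> N1.N0=(alive,v1) N1.N1=(alive,v1) N1.N2=(alive,v0) | N2.N0=(alive,v1) N2.N1=(suspect,v1) N2.N2=(alive,v0)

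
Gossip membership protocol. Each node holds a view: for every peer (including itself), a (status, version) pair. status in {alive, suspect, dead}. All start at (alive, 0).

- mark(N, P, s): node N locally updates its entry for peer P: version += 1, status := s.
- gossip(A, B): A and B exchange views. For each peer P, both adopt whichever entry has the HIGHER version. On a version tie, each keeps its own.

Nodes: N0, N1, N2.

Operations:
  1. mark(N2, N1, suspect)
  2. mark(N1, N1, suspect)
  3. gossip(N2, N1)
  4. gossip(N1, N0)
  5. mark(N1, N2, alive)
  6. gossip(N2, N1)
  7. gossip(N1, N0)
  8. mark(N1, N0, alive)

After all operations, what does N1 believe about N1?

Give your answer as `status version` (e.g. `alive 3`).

Answer: suspect 1

Derivation:
Op 1: N2 marks N1=suspect -> (suspect,v1)
Op 2: N1 marks N1=suspect -> (suspect,v1)
Op 3: gossip N2<->N1 -> N2.N0=(alive,v0) N2.N1=(suspect,v1) N2.N2=(alive,v0) | N1.N0=(alive,v0) N1.N1=(suspect,v1) N1.N2=(alive,v0)
Op 4: gossip N1<->N0 -> N1.N0=(alive,v0) N1.N1=(suspect,v1) N1.N2=(alive,v0) | N0.N0=(alive,v0) N0.N1=(suspect,v1) N0.N2=(alive,v0)
Op 5: N1 marks N2=alive -> (alive,v1)
Op 6: gossip N2<->N1 -> N2.N0=(alive,v0) N2.N1=(suspect,v1) N2.N2=(alive,v1) | N1.N0=(alive,v0) N1.N1=(suspect,v1) N1.N2=(alive,v1)
Op 7: gossip N1<->N0 -> N1.N0=(alive,v0) N1.N1=(suspect,v1) N1.N2=(alive,v1) | N0.N0=(alive,v0) N0.N1=(suspect,v1) N0.N2=(alive,v1)
Op 8: N1 marks N0=alive -> (alive,v1)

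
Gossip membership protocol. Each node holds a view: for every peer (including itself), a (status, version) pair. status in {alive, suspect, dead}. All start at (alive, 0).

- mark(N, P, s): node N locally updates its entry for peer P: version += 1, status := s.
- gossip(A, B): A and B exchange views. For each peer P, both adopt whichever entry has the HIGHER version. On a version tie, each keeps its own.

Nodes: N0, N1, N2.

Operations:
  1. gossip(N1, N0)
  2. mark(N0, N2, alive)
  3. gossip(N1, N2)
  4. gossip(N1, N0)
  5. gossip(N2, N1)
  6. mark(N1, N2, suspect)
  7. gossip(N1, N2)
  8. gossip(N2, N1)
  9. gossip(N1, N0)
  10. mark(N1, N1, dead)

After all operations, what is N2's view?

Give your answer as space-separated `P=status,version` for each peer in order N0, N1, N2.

Op 1: gossip N1<->N0 -> N1.N0=(alive,v0) N1.N1=(alive,v0) N1.N2=(alive,v0) | N0.N0=(alive,v0) N0.N1=(alive,v0) N0.N2=(alive,v0)
Op 2: N0 marks N2=alive -> (alive,v1)
Op 3: gossip N1<->N2 -> N1.N0=(alive,v0) N1.N1=(alive,v0) N1.N2=(alive,v0) | N2.N0=(alive,v0) N2.N1=(alive,v0) N2.N2=(alive,v0)
Op 4: gossip N1<->N0 -> N1.N0=(alive,v0) N1.N1=(alive,v0) N1.N2=(alive,v1) | N0.N0=(alive,v0) N0.N1=(alive,v0) N0.N2=(alive,v1)
Op 5: gossip N2<->N1 -> N2.N0=(alive,v0) N2.N1=(alive,v0) N2.N2=(alive,v1) | N1.N0=(alive,v0) N1.N1=(alive,v0) N1.N2=(alive,v1)
Op 6: N1 marks N2=suspect -> (suspect,v2)
Op 7: gossip N1<->N2 -> N1.N0=(alive,v0) N1.N1=(alive,v0) N1.N2=(suspect,v2) | N2.N0=(alive,v0) N2.N1=(alive,v0) N2.N2=(suspect,v2)
Op 8: gossip N2<->N1 -> N2.N0=(alive,v0) N2.N1=(alive,v0) N2.N2=(suspect,v2) | N1.N0=(alive,v0) N1.N1=(alive,v0) N1.N2=(suspect,v2)
Op 9: gossip N1<->N0 -> N1.N0=(alive,v0) N1.N1=(alive,v0) N1.N2=(suspect,v2) | N0.N0=(alive,v0) N0.N1=(alive,v0) N0.N2=(suspect,v2)
Op 10: N1 marks N1=dead -> (dead,v1)

Answer: N0=alive,0 N1=alive,0 N2=suspect,2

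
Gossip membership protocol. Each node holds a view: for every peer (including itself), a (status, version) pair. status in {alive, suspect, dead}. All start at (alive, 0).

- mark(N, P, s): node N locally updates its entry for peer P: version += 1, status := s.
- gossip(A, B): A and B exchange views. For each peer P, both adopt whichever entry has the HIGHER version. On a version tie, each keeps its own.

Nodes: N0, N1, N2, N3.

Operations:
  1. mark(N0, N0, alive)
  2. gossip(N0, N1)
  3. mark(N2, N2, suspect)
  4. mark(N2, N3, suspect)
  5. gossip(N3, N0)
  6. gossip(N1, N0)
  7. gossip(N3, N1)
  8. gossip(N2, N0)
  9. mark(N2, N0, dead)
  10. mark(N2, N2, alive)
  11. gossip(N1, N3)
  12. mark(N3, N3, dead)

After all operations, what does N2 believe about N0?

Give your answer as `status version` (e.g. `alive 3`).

Op 1: N0 marks N0=alive -> (alive,v1)
Op 2: gossip N0<->N1 -> N0.N0=(alive,v1) N0.N1=(alive,v0) N0.N2=(alive,v0) N0.N3=(alive,v0) | N1.N0=(alive,v1) N1.N1=(alive,v0) N1.N2=(alive,v0) N1.N3=(alive,v0)
Op 3: N2 marks N2=suspect -> (suspect,v1)
Op 4: N2 marks N3=suspect -> (suspect,v1)
Op 5: gossip N3<->N0 -> N3.N0=(alive,v1) N3.N1=(alive,v0) N3.N2=(alive,v0) N3.N3=(alive,v0) | N0.N0=(alive,v1) N0.N1=(alive,v0) N0.N2=(alive,v0) N0.N3=(alive,v0)
Op 6: gossip N1<->N0 -> N1.N0=(alive,v1) N1.N1=(alive,v0) N1.N2=(alive,v0) N1.N3=(alive,v0) | N0.N0=(alive,v1) N0.N1=(alive,v0) N0.N2=(alive,v0) N0.N3=(alive,v0)
Op 7: gossip N3<->N1 -> N3.N0=(alive,v1) N3.N1=(alive,v0) N3.N2=(alive,v0) N3.N3=(alive,v0) | N1.N0=(alive,v1) N1.N1=(alive,v0) N1.N2=(alive,v0) N1.N3=(alive,v0)
Op 8: gossip N2<->N0 -> N2.N0=(alive,v1) N2.N1=(alive,v0) N2.N2=(suspect,v1) N2.N3=(suspect,v1) | N0.N0=(alive,v1) N0.N1=(alive,v0) N0.N2=(suspect,v1) N0.N3=(suspect,v1)
Op 9: N2 marks N0=dead -> (dead,v2)
Op 10: N2 marks N2=alive -> (alive,v2)
Op 11: gossip N1<->N3 -> N1.N0=(alive,v1) N1.N1=(alive,v0) N1.N2=(alive,v0) N1.N3=(alive,v0) | N3.N0=(alive,v1) N3.N1=(alive,v0) N3.N2=(alive,v0) N3.N3=(alive,v0)
Op 12: N3 marks N3=dead -> (dead,v1)

Answer: dead 2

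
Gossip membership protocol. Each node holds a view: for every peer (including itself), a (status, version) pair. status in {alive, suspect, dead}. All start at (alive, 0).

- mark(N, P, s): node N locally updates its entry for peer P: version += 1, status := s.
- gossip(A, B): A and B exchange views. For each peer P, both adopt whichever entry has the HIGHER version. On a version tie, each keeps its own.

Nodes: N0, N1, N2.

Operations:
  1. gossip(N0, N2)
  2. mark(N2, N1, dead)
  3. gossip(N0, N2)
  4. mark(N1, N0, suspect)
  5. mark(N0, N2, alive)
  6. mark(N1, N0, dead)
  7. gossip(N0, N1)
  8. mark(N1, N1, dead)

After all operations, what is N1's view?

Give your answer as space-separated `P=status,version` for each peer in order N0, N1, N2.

Op 1: gossip N0<->N2 -> N0.N0=(alive,v0) N0.N1=(alive,v0) N0.N2=(alive,v0) | N2.N0=(alive,v0) N2.N1=(alive,v0) N2.N2=(alive,v0)
Op 2: N2 marks N1=dead -> (dead,v1)
Op 3: gossip N0<->N2 -> N0.N0=(alive,v0) N0.N1=(dead,v1) N0.N2=(alive,v0) | N2.N0=(alive,v0) N2.N1=(dead,v1) N2.N2=(alive,v0)
Op 4: N1 marks N0=suspect -> (suspect,v1)
Op 5: N0 marks N2=alive -> (alive,v1)
Op 6: N1 marks N0=dead -> (dead,v2)
Op 7: gossip N0<->N1 -> N0.N0=(dead,v2) N0.N1=(dead,v1) N0.N2=(alive,v1) | N1.N0=(dead,v2) N1.N1=(dead,v1) N1.N2=(alive,v1)
Op 8: N1 marks N1=dead -> (dead,v2)

Answer: N0=dead,2 N1=dead,2 N2=alive,1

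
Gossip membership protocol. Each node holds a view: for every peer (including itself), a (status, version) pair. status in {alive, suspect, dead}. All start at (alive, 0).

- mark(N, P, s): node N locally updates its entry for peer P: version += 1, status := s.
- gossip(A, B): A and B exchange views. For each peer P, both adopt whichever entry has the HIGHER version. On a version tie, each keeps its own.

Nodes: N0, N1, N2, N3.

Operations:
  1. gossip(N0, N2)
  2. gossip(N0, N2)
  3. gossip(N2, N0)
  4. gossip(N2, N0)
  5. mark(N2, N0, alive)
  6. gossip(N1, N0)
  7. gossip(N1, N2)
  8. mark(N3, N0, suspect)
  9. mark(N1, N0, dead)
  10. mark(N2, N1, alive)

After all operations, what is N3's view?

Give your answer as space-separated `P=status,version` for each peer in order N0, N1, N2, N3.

Op 1: gossip N0<->N2 -> N0.N0=(alive,v0) N0.N1=(alive,v0) N0.N2=(alive,v0) N0.N3=(alive,v0) | N2.N0=(alive,v0) N2.N1=(alive,v0) N2.N2=(alive,v0) N2.N3=(alive,v0)
Op 2: gossip N0<->N2 -> N0.N0=(alive,v0) N0.N1=(alive,v0) N0.N2=(alive,v0) N0.N3=(alive,v0) | N2.N0=(alive,v0) N2.N1=(alive,v0) N2.N2=(alive,v0) N2.N3=(alive,v0)
Op 3: gossip N2<->N0 -> N2.N0=(alive,v0) N2.N1=(alive,v0) N2.N2=(alive,v0) N2.N3=(alive,v0) | N0.N0=(alive,v0) N0.N1=(alive,v0) N0.N2=(alive,v0) N0.N3=(alive,v0)
Op 4: gossip N2<->N0 -> N2.N0=(alive,v0) N2.N1=(alive,v0) N2.N2=(alive,v0) N2.N3=(alive,v0) | N0.N0=(alive,v0) N0.N1=(alive,v0) N0.N2=(alive,v0) N0.N3=(alive,v0)
Op 5: N2 marks N0=alive -> (alive,v1)
Op 6: gossip N1<->N0 -> N1.N0=(alive,v0) N1.N1=(alive,v0) N1.N2=(alive,v0) N1.N3=(alive,v0) | N0.N0=(alive,v0) N0.N1=(alive,v0) N0.N2=(alive,v0) N0.N3=(alive,v0)
Op 7: gossip N1<->N2 -> N1.N0=(alive,v1) N1.N1=(alive,v0) N1.N2=(alive,v0) N1.N3=(alive,v0) | N2.N0=(alive,v1) N2.N1=(alive,v0) N2.N2=(alive,v0) N2.N3=(alive,v0)
Op 8: N3 marks N0=suspect -> (suspect,v1)
Op 9: N1 marks N0=dead -> (dead,v2)
Op 10: N2 marks N1=alive -> (alive,v1)

Answer: N0=suspect,1 N1=alive,0 N2=alive,0 N3=alive,0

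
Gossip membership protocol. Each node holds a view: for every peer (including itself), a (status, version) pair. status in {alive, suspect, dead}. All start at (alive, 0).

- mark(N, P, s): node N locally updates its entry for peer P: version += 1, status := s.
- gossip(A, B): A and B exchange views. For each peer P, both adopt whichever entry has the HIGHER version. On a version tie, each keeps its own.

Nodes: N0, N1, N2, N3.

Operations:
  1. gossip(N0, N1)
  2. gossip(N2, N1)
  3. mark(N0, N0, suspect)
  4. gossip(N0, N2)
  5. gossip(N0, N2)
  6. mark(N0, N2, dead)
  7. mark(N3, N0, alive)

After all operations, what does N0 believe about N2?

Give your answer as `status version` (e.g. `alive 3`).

Op 1: gossip N0<->N1 -> N0.N0=(alive,v0) N0.N1=(alive,v0) N0.N2=(alive,v0) N0.N3=(alive,v0) | N1.N0=(alive,v0) N1.N1=(alive,v0) N1.N2=(alive,v0) N1.N3=(alive,v0)
Op 2: gossip N2<->N1 -> N2.N0=(alive,v0) N2.N1=(alive,v0) N2.N2=(alive,v0) N2.N3=(alive,v0) | N1.N0=(alive,v0) N1.N1=(alive,v0) N1.N2=(alive,v0) N1.N3=(alive,v0)
Op 3: N0 marks N0=suspect -> (suspect,v1)
Op 4: gossip N0<->N2 -> N0.N0=(suspect,v1) N0.N1=(alive,v0) N0.N2=(alive,v0) N0.N3=(alive,v0) | N2.N0=(suspect,v1) N2.N1=(alive,v0) N2.N2=(alive,v0) N2.N3=(alive,v0)
Op 5: gossip N0<->N2 -> N0.N0=(suspect,v1) N0.N1=(alive,v0) N0.N2=(alive,v0) N0.N3=(alive,v0) | N2.N0=(suspect,v1) N2.N1=(alive,v0) N2.N2=(alive,v0) N2.N3=(alive,v0)
Op 6: N0 marks N2=dead -> (dead,v1)
Op 7: N3 marks N0=alive -> (alive,v1)

Answer: dead 1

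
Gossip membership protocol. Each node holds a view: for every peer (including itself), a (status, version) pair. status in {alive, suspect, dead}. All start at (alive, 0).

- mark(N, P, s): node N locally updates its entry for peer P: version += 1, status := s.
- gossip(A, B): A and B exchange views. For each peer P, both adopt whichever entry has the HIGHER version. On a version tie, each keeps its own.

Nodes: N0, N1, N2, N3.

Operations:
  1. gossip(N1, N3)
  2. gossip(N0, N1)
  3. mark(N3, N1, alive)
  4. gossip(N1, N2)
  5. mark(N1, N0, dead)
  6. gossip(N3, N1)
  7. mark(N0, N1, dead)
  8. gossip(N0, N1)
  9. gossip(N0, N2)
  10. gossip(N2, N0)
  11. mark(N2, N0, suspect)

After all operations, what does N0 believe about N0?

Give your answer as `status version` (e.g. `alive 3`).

Answer: dead 1

Derivation:
Op 1: gossip N1<->N3 -> N1.N0=(alive,v0) N1.N1=(alive,v0) N1.N2=(alive,v0) N1.N3=(alive,v0) | N3.N0=(alive,v0) N3.N1=(alive,v0) N3.N2=(alive,v0) N3.N3=(alive,v0)
Op 2: gossip N0<->N1 -> N0.N0=(alive,v0) N0.N1=(alive,v0) N0.N2=(alive,v0) N0.N3=(alive,v0) | N1.N0=(alive,v0) N1.N1=(alive,v0) N1.N2=(alive,v0) N1.N3=(alive,v0)
Op 3: N3 marks N1=alive -> (alive,v1)
Op 4: gossip N1<->N2 -> N1.N0=(alive,v0) N1.N1=(alive,v0) N1.N2=(alive,v0) N1.N3=(alive,v0) | N2.N0=(alive,v0) N2.N1=(alive,v0) N2.N2=(alive,v0) N2.N3=(alive,v0)
Op 5: N1 marks N0=dead -> (dead,v1)
Op 6: gossip N3<->N1 -> N3.N0=(dead,v1) N3.N1=(alive,v1) N3.N2=(alive,v0) N3.N3=(alive,v0) | N1.N0=(dead,v1) N1.N1=(alive,v1) N1.N2=(alive,v0) N1.N3=(alive,v0)
Op 7: N0 marks N1=dead -> (dead,v1)
Op 8: gossip N0<->N1 -> N0.N0=(dead,v1) N0.N1=(dead,v1) N0.N2=(alive,v0) N0.N3=(alive,v0) | N1.N0=(dead,v1) N1.N1=(alive,v1) N1.N2=(alive,v0) N1.N3=(alive,v0)
Op 9: gossip N0<->N2 -> N0.N0=(dead,v1) N0.N1=(dead,v1) N0.N2=(alive,v0) N0.N3=(alive,v0) | N2.N0=(dead,v1) N2.N1=(dead,v1) N2.N2=(alive,v0) N2.N3=(alive,v0)
Op 10: gossip N2<->N0 -> N2.N0=(dead,v1) N2.N1=(dead,v1) N2.N2=(alive,v0) N2.N3=(alive,v0) | N0.N0=(dead,v1) N0.N1=(dead,v1) N0.N2=(alive,v0) N0.N3=(alive,v0)
Op 11: N2 marks N0=suspect -> (suspect,v2)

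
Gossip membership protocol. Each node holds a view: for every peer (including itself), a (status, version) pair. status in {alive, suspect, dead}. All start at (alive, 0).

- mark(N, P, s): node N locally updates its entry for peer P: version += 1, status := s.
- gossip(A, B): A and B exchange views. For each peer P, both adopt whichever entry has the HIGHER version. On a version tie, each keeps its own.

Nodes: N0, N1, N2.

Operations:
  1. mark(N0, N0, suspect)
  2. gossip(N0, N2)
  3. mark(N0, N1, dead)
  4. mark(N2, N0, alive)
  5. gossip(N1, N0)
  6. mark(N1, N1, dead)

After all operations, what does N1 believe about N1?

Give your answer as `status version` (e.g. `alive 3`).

Answer: dead 2

Derivation:
Op 1: N0 marks N0=suspect -> (suspect,v1)
Op 2: gossip N0<->N2 -> N0.N0=(suspect,v1) N0.N1=(alive,v0) N0.N2=(alive,v0) | N2.N0=(suspect,v1) N2.N1=(alive,v0) N2.N2=(alive,v0)
Op 3: N0 marks N1=dead -> (dead,v1)
Op 4: N2 marks N0=alive -> (alive,v2)
Op 5: gossip N1<->N0 -> N1.N0=(suspect,v1) N1.N1=(dead,v1) N1.N2=(alive,v0) | N0.N0=(suspect,v1) N0.N1=(dead,v1) N0.N2=(alive,v0)
Op 6: N1 marks N1=dead -> (dead,v2)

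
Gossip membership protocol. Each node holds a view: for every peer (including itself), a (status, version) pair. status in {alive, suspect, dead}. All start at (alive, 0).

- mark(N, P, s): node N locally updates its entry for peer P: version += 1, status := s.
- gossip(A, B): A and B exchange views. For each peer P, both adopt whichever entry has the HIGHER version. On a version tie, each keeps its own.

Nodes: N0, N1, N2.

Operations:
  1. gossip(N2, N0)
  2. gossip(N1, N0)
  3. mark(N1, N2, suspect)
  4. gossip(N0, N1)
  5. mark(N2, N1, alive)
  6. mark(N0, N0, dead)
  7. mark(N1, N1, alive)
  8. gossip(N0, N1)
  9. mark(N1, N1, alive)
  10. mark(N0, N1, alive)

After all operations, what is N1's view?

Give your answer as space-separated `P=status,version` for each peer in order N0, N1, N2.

Op 1: gossip N2<->N0 -> N2.N0=(alive,v0) N2.N1=(alive,v0) N2.N2=(alive,v0) | N0.N0=(alive,v0) N0.N1=(alive,v0) N0.N2=(alive,v0)
Op 2: gossip N1<->N0 -> N1.N0=(alive,v0) N1.N1=(alive,v0) N1.N2=(alive,v0) | N0.N0=(alive,v0) N0.N1=(alive,v0) N0.N2=(alive,v0)
Op 3: N1 marks N2=suspect -> (suspect,v1)
Op 4: gossip N0<->N1 -> N0.N0=(alive,v0) N0.N1=(alive,v0) N0.N2=(suspect,v1) | N1.N0=(alive,v0) N1.N1=(alive,v0) N1.N2=(suspect,v1)
Op 5: N2 marks N1=alive -> (alive,v1)
Op 6: N0 marks N0=dead -> (dead,v1)
Op 7: N1 marks N1=alive -> (alive,v1)
Op 8: gossip N0<->N1 -> N0.N0=(dead,v1) N0.N1=(alive,v1) N0.N2=(suspect,v1) | N1.N0=(dead,v1) N1.N1=(alive,v1) N1.N2=(suspect,v1)
Op 9: N1 marks N1=alive -> (alive,v2)
Op 10: N0 marks N1=alive -> (alive,v2)

Answer: N0=dead,1 N1=alive,2 N2=suspect,1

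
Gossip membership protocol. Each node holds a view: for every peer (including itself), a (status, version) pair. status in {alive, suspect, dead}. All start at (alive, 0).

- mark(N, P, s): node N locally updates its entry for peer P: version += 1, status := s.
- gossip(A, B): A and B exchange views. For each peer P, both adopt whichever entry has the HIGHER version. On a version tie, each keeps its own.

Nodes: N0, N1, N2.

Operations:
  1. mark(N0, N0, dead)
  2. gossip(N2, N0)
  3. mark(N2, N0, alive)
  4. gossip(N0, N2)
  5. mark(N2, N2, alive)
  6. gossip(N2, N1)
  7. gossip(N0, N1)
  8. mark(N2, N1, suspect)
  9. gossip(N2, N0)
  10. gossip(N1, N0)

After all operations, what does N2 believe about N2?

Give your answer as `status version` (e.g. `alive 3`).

Answer: alive 1

Derivation:
Op 1: N0 marks N0=dead -> (dead,v1)
Op 2: gossip N2<->N0 -> N2.N0=(dead,v1) N2.N1=(alive,v0) N2.N2=(alive,v0) | N0.N0=(dead,v1) N0.N1=(alive,v0) N0.N2=(alive,v0)
Op 3: N2 marks N0=alive -> (alive,v2)
Op 4: gossip N0<->N2 -> N0.N0=(alive,v2) N0.N1=(alive,v0) N0.N2=(alive,v0) | N2.N0=(alive,v2) N2.N1=(alive,v0) N2.N2=(alive,v0)
Op 5: N2 marks N2=alive -> (alive,v1)
Op 6: gossip N2<->N1 -> N2.N0=(alive,v2) N2.N1=(alive,v0) N2.N2=(alive,v1) | N1.N0=(alive,v2) N1.N1=(alive,v0) N1.N2=(alive,v1)
Op 7: gossip N0<->N1 -> N0.N0=(alive,v2) N0.N1=(alive,v0) N0.N2=(alive,v1) | N1.N0=(alive,v2) N1.N1=(alive,v0) N1.N2=(alive,v1)
Op 8: N2 marks N1=suspect -> (suspect,v1)
Op 9: gossip N2<->N0 -> N2.N0=(alive,v2) N2.N1=(suspect,v1) N2.N2=(alive,v1) | N0.N0=(alive,v2) N0.N1=(suspect,v1) N0.N2=(alive,v1)
Op 10: gossip N1<->N0 -> N1.N0=(alive,v2) N1.N1=(suspect,v1) N1.N2=(alive,v1) | N0.N0=(alive,v2) N0.N1=(suspect,v1) N0.N2=(alive,v1)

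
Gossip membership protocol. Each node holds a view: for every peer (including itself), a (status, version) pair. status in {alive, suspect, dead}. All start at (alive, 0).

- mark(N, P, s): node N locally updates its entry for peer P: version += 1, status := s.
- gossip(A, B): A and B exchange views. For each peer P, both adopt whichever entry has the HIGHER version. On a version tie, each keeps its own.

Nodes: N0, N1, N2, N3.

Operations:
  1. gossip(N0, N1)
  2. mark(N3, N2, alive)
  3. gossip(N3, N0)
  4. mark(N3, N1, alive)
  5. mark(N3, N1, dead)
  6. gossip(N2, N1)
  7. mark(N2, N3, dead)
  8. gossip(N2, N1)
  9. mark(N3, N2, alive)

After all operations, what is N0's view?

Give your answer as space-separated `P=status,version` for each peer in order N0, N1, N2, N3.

Op 1: gossip N0<->N1 -> N0.N0=(alive,v0) N0.N1=(alive,v0) N0.N2=(alive,v0) N0.N3=(alive,v0) | N1.N0=(alive,v0) N1.N1=(alive,v0) N1.N2=(alive,v0) N1.N3=(alive,v0)
Op 2: N3 marks N2=alive -> (alive,v1)
Op 3: gossip N3<->N0 -> N3.N0=(alive,v0) N3.N1=(alive,v0) N3.N2=(alive,v1) N3.N3=(alive,v0) | N0.N0=(alive,v0) N0.N1=(alive,v0) N0.N2=(alive,v1) N0.N3=(alive,v0)
Op 4: N3 marks N1=alive -> (alive,v1)
Op 5: N3 marks N1=dead -> (dead,v2)
Op 6: gossip N2<->N1 -> N2.N0=(alive,v0) N2.N1=(alive,v0) N2.N2=(alive,v0) N2.N3=(alive,v0) | N1.N0=(alive,v0) N1.N1=(alive,v0) N1.N2=(alive,v0) N1.N3=(alive,v0)
Op 7: N2 marks N3=dead -> (dead,v1)
Op 8: gossip N2<->N1 -> N2.N0=(alive,v0) N2.N1=(alive,v0) N2.N2=(alive,v0) N2.N3=(dead,v1) | N1.N0=(alive,v0) N1.N1=(alive,v0) N1.N2=(alive,v0) N1.N3=(dead,v1)
Op 9: N3 marks N2=alive -> (alive,v2)

Answer: N0=alive,0 N1=alive,0 N2=alive,1 N3=alive,0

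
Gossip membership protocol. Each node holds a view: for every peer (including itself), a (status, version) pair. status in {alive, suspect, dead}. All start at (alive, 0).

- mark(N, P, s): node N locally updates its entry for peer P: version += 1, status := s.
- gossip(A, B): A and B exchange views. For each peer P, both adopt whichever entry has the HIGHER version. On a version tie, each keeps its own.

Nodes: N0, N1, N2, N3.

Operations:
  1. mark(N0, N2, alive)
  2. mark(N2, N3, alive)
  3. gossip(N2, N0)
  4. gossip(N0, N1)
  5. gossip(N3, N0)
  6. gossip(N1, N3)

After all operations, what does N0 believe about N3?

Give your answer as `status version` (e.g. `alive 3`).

Answer: alive 1

Derivation:
Op 1: N0 marks N2=alive -> (alive,v1)
Op 2: N2 marks N3=alive -> (alive,v1)
Op 3: gossip N2<->N0 -> N2.N0=(alive,v0) N2.N1=(alive,v0) N2.N2=(alive,v1) N2.N3=(alive,v1) | N0.N0=(alive,v0) N0.N1=(alive,v0) N0.N2=(alive,v1) N0.N3=(alive,v1)
Op 4: gossip N0<->N1 -> N0.N0=(alive,v0) N0.N1=(alive,v0) N0.N2=(alive,v1) N0.N3=(alive,v1) | N1.N0=(alive,v0) N1.N1=(alive,v0) N1.N2=(alive,v1) N1.N3=(alive,v1)
Op 5: gossip N3<->N0 -> N3.N0=(alive,v0) N3.N1=(alive,v0) N3.N2=(alive,v1) N3.N3=(alive,v1) | N0.N0=(alive,v0) N0.N1=(alive,v0) N0.N2=(alive,v1) N0.N3=(alive,v1)
Op 6: gossip N1<->N3 -> N1.N0=(alive,v0) N1.N1=(alive,v0) N1.N2=(alive,v1) N1.N3=(alive,v1) | N3.N0=(alive,v0) N3.N1=(alive,v0) N3.N2=(alive,v1) N3.N3=(alive,v1)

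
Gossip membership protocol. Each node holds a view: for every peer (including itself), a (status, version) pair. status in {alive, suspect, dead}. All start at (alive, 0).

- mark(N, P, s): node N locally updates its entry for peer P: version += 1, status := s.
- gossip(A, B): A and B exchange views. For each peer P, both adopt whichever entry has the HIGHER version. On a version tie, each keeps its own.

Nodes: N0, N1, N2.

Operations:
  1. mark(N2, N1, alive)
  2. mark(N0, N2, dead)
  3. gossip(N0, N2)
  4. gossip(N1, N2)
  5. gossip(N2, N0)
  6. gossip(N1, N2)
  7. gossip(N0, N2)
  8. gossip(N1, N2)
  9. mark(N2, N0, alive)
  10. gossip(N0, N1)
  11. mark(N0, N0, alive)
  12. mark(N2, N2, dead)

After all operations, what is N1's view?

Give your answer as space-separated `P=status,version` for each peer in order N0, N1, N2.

Op 1: N2 marks N1=alive -> (alive,v1)
Op 2: N0 marks N2=dead -> (dead,v1)
Op 3: gossip N0<->N2 -> N0.N0=(alive,v0) N0.N1=(alive,v1) N0.N2=(dead,v1) | N2.N0=(alive,v0) N2.N1=(alive,v1) N2.N2=(dead,v1)
Op 4: gossip N1<->N2 -> N1.N0=(alive,v0) N1.N1=(alive,v1) N1.N2=(dead,v1) | N2.N0=(alive,v0) N2.N1=(alive,v1) N2.N2=(dead,v1)
Op 5: gossip N2<->N0 -> N2.N0=(alive,v0) N2.N1=(alive,v1) N2.N2=(dead,v1) | N0.N0=(alive,v0) N0.N1=(alive,v1) N0.N2=(dead,v1)
Op 6: gossip N1<->N2 -> N1.N0=(alive,v0) N1.N1=(alive,v1) N1.N2=(dead,v1) | N2.N0=(alive,v0) N2.N1=(alive,v1) N2.N2=(dead,v1)
Op 7: gossip N0<->N2 -> N0.N0=(alive,v0) N0.N1=(alive,v1) N0.N2=(dead,v1) | N2.N0=(alive,v0) N2.N1=(alive,v1) N2.N2=(dead,v1)
Op 8: gossip N1<->N2 -> N1.N0=(alive,v0) N1.N1=(alive,v1) N1.N2=(dead,v1) | N2.N0=(alive,v0) N2.N1=(alive,v1) N2.N2=(dead,v1)
Op 9: N2 marks N0=alive -> (alive,v1)
Op 10: gossip N0<->N1 -> N0.N0=(alive,v0) N0.N1=(alive,v1) N0.N2=(dead,v1) | N1.N0=(alive,v0) N1.N1=(alive,v1) N1.N2=(dead,v1)
Op 11: N0 marks N0=alive -> (alive,v1)
Op 12: N2 marks N2=dead -> (dead,v2)

Answer: N0=alive,0 N1=alive,1 N2=dead,1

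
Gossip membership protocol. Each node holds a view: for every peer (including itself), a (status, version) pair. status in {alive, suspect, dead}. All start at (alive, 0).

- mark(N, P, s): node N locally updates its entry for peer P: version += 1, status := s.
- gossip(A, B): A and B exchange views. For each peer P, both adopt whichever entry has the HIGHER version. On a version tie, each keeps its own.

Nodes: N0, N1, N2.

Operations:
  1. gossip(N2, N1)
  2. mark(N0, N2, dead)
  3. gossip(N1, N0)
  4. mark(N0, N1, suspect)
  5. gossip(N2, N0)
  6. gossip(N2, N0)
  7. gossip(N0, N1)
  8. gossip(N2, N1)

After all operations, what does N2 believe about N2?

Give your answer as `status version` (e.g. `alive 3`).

Op 1: gossip N2<->N1 -> N2.N0=(alive,v0) N2.N1=(alive,v0) N2.N2=(alive,v0) | N1.N0=(alive,v0) N1.N1=(alive,v0) N1.N2=(alive,v0)
Op 2: N0 marks N2=dead -> (dead,v1)
Op 3: gossip N1<->N0 -> N1.N0=(alive,v0) N1.N1=(alive,v0) N1.N2=(dead,v1) | N0.N0=(alive,v0) N0.N1=(alive,v0) N0.N2=(dead,v1)
Op 4: N0 marks N1=suspect -> (suspect,v1)
Op 5: gossip N2<->N0 -> N2.N0=(alive,v0) N2.N1=(suspect,v1) N2.N2=(dead,v1) | N0.N0=(alive,v0) N0.N1=(suspect,v1) N0.N2=(dead,v1)
Op 6: gossip N2<->N0 -> N2.N0=(alive,v0) N2.N1=(suspect,v1) N2.N2=(dead,v1) | N0.N0=(alive,v0) N0.N1=(suspect,v1) N0.N2=(dead,v1)
Op 7: gossip N0<->N1 -> N0.N0=(alive,v0) N0.N1=(suspect,v1) N0.N2=(dead,v1) | N1.N0=(alive,v0) N1.N1=(suspect,v1) N1.N2=(dead,v1)
Op 8: gossip N2<->N1 -> N2.N0=(alive,v0) N2.N1=(suspect,v1) N2.N2=(dead,v1) | N1.N0=(alive,v0) N1.N1=(suspect,v1) N1.N2=(dead,v1)

Answer: dead 1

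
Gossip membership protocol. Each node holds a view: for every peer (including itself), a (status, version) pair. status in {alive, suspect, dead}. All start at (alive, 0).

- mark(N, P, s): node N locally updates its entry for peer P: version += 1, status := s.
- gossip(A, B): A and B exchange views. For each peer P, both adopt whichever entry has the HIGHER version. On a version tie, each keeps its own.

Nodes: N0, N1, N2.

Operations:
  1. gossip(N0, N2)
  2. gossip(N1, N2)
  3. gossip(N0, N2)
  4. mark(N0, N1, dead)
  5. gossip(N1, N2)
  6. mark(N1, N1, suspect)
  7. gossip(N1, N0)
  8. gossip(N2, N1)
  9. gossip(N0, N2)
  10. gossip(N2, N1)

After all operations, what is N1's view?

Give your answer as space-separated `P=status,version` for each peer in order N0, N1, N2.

Op 1: gossip N0<->N2 -> N0.N0=(alive,v0) N0.N1=(alive,v0) N0.N2=(alive,v0) | N2.N0=(alive,v0) N2.N1=(alive,v0) N2.N2=(alive,v0)
Op 2: gossip N1<->N2 -> N1.N0=(alive,v0) N1.N1=(alive,v0) N1.N2=(alive,v0) | N2.N0=(alive,v0) N2.N1=(alive,v0) N2.N2=(alive,v0)
Op 3: gossip N0<->N2 -> N0.N0=(alive,v0) N0.N1=(alive,v0) N0.N2=(alive,v0) | N2.N0=(alive,v0) N2.N1=(alive,v0) N2.N2=(alive,v0)
Op 4: N0 marks N1=dead -> (dead,v1)
Op 5: gossip N1<->N2 -> N1.N0=(alive,v0) N1.N1=(alive,v0) N1.N2=(alive,v0) | N2.N0=(alive,v0) N2.N1=(alive,v0) N2.N2=(alive,v0)
Op 6: N1 marks N1=suspect -> (suspect,v1)
Op 7: gossip N1<->N0 -> N1.N0=(alive,v0) N1.N1=(suspect,v1) N1.N2=(alive,v0) | N0.N0=(alive,v0) N0.N1=(dead,v1) N0.N2=(alive,v0)
Op 8: gossip N2<->N1 -> N2.N0=(alive,v0) N2.N1=(suspect,v1) N2.N2=(alive,v0) | N1.N0=(alive,v0) N1.N1=(suspect,v1) N1.N2=(alive,v0)
Op 9: gossip N0<->N2 -> N0.N0=(alive,v0) N0.N1=(dead,v1) N0.N2=(alive,v0) | N2.N0=(alive,v0) N2.N1=(suspect,v1) N2.N2=(alive,v0)
Op 10: gossip N2<->N1 -> N2.N0=(alive,v0) N2.N1=(suspect,v1) N2.N2=(alive,v0) | N1.N0=(alive,v0) N1.N1=(suspect,v1) N1.N2=(alive,v0)

Answer: N0=alive,0 N1=suspect,1 N2=alive,0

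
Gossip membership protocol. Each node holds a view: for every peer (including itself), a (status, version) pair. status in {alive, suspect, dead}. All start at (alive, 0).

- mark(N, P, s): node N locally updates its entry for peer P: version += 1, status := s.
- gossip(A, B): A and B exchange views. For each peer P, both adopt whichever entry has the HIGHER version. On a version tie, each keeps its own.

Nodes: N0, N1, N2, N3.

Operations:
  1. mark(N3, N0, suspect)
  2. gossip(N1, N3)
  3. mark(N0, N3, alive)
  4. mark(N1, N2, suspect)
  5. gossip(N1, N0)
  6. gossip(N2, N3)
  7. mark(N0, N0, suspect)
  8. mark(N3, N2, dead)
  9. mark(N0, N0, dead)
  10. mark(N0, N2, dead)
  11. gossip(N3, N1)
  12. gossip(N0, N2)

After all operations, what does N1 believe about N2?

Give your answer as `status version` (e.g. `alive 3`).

Answer: suspect 1

Derivation:
Op 1: N3 marks N0=suspect -> (suspect,v1)
Op 2: gossip N1<->N3 -> N1.N0=(suspect,v1) N1.N1=(alive,v0) N1.N2=(alive,v0) N1.N3=(alive,v0) | N3.N0=(suspect,v1) N3.N1=(alive,v0) N3.N2=(alive,v0) N3.N3=(alive,v0)
Op 3: N0 marks N3=alive -> (alive,v1)
Op 4: N1 marks N2=suspect -> (suspect,v1)
Op 5: gossip N1<->N0 -> N1.N0=(suspect,v1) N1.N1=(alive,v0) N1.N2=(suspect,v1) N1.N3=(alive,v1) | N0.N0=(suspect,v1) N0.N1=(alive,v0) N0.N2=(suspect,v1) N0.N3=(alive,v1)
Op 6: gossip N2<->N3 -> N2.N0=(suspect,v1) N2.N1=(alive,v0) N2.N2=(alive,v0) N2.N3=(alive,v0) | N3.N0=(suspect,v1) N3.N1=(alive,v0) N3.N2=(alive,v0) N3.N3=(alive,v0)
Op 7: N0 marks N0=suspect -> (suspect,v2)
Op 8: N3 marks N2=dead -> (dead,v1)
Op 9: N0 marks N0=dead -> (dead,v3)
Op 10: N0 marks N2=dead -> (dead,v2)
Op 11: gossip N3<->N1 -> N3.N0=(suspect,v1) N3.N1=(alive,v0) N3.N2=(dead,v1) N3.N3=(alive,v1) | N1.N0=(suspect,v1) N1.N1=(alive,v0) N1.N2=(suspect,v1) N1.N3=(alive,v1)
Op 12: gossip N0<->N2 -> N0.N0=(dead,v3) N0.N1=(alive,v0) N0.N2=(dead,v2) N0.N3=(alive,v1) | N2.N0=(dead,v3) N2.N1=(alive,v0) N2.N2=(dead,v2) N2.N3=(alive,v1)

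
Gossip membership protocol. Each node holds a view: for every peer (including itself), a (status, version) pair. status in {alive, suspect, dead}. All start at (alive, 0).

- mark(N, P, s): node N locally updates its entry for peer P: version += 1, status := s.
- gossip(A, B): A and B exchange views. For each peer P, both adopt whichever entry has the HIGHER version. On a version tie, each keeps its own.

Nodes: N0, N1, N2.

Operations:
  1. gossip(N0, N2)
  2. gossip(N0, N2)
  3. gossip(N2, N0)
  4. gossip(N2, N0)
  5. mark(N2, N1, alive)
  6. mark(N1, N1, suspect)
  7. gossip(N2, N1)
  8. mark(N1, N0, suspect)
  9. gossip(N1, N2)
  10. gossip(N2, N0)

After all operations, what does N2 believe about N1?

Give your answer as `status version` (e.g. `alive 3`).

Answer: alive 1

Derivation:
Op 1: gossip N0<->N2 -> N0.N0=(alive,v0) N0.N1=(alive,v0) N0.N2=(alive,v0) | N2.N0=(alive,v0) N2.N1=(alive,v0) N2.N2=(alive,v0)
Op 2: gossip N0<->N2 -> N0.N0=(alive,v0) N0.N1=(alive,v0) N0.N2=(alive,v0) | N2.N0=(alive,v0) N2.N1=(alive,v0) N2.N2=(alive,v0)
Op 3: gossip N2<->N0 -> N2.N0=(alive,v0) N2.N1=(alive,v0) N2.N2=(alive,v0) | N0.N0=(alive,v0) N0.N1=(alive,v0) N0.N2=(alive,v0)
Op 4: gossip N2<->N0 -> N2.N0=(alive,v0) N2.N1=(alive,v0) N2.N2=(alive,v0) | N0.N0=(alive,v0) N0.N1=(alive,v0) N0.N2=(alive,v0)
Op 5: N2 marks N1=alive -> (alive,v1)
Op 6: N1 marks N1=suspect -> (suspect,v1)
Op 7: gossip N2<->N1 -> N2.N0=(alive,v0) N2.N1=(alive,v1) N2.N2=(alive,v0) | N1.N0=(alive,v0) N1.N1=(suspect,v1) N1.N2=(alive,v0)
Op 8: N1 marks N0=suspect -> (suspect,v1)
Op 9: gossip N1<->N2 -> N1.N0=(suspect,v1) N1.N1=(suspect,v1) N1.N2=(alive,v0) | N2.N0=(suspect,v1) N2.N1=(alive,v1) N2.N2=(alive,v0)
Op 10: gossip N2<->N0 -> N2.N0=(suspect,v1) N2.N1=(alive,v1) N2.N2=(alive,v0) | N0.N0=(suspect,v1) N0.N1=(alive,v1) N0.N2=(alive,v0)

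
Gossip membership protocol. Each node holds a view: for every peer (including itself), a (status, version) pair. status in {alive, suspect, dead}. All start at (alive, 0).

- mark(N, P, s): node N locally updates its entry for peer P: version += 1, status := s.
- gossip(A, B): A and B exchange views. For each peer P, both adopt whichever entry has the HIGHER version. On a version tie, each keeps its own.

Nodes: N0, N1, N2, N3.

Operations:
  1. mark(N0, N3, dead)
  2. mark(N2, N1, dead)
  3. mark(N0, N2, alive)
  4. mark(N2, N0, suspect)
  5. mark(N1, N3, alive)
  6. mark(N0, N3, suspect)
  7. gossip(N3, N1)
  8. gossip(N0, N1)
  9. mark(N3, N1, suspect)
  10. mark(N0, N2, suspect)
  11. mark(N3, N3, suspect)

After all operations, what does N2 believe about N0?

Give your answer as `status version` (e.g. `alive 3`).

Op 1: N0 marks N3=dead -> (dead,v1)
Op 2: N2 marks N1=dead -> (dead,v1)
Op 3: N0 marks N2=alive -> (alive,v1)
Op 4: N2 marks N0=suspect -> (suspect,v1)
Op 5: N1 marks N3=alive -> (alive,v1)
Op 6: N0 marks N3=suspect -> (suspect,v2)
Op 7: gossip N3<->N1 -> N3.N0=(alive,v0) N3.N1=(alive,v0) N3.N2=(alive,v0) N3.N3=(alive,v1) | N1.N0=(alive,v0) N1.N1=(alive,v0) N1.N2=(alive,v0) N1.N3=(alive,v1)
Op 8: gossip N0<->N1 -> N0.N0=(alive,v0) N0.N1=(alive,v0) N0.N2=(alive,v1) N0.N3=(suspect,v2) | N1.N0=(alive,v0) N1.N1=(alive,v0) N1.N2=(alive,v1) N1.N3=(suspect,v2)
Op 9: N3 marks N1=suspect -> (suspect,v1)
Op 10: N0 marks N2=suspect -> (suspect,v2)
Op 11: N3 marks N3=suspect -> (suspect,v2)

Answer: suspect 1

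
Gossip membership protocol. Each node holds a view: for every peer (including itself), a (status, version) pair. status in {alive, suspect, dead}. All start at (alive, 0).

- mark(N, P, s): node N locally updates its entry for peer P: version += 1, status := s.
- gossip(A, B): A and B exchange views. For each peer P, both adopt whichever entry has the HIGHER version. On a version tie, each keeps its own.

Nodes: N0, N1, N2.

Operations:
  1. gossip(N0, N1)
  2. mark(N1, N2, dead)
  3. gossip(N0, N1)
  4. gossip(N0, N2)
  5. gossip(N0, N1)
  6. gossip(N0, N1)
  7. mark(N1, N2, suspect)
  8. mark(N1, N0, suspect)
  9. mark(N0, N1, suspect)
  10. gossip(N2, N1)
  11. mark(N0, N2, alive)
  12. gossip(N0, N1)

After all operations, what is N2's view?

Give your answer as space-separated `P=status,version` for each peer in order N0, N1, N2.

Answer: N0=suspect,1 N1=alive,0 N2=suspect,2

Derivation:
Op 1: gossip N0<->N1 -> N0.N0=(alive,v0) N0.N1=(alive,v0) N0.N2=(alive,v0) | N1.N0=(alive,v0) N1.N1=(alive,v0) N1.N2=(alive,v0)
Op 2: N1 marks N2=dead -> (dead,v1)
Op 3: gossip N0<->N1 -> N0.N0=(alive,v0) N0.N1=(alive,v0) N0.N2=(dead,v1) | N1.N0=(alive,v0) N1.N1=(alive,v0) N1.N2=(dead,v1)
Op 4: gossip N0<->N2 -> N0.N0=(alive,v0) N0.N1=(alive,v0) N0.N2=(dead,v1) | N2.N0=(alive,v0) N2.N1=(alive,v0) N2.N2=(dead,v1)
Op 5: gossip N0<->N1 -> N0.N0=(alive,v0) N0.N1=(alive,v0) N0.N2=(dead,v1) | N1.N0=(alive,v0) N1.N1=(alive,v0) N1.N2=(dead,v1)
Op 6: gossip N0<->N1 -> N0.N0=(alive,v0) N0.N1=(alive,v0) N0.N2=(dead,v1) | N1.N0=(alive,v0) N1.N1=(alive,v0) N1.N2=(dead,v1)
Op 7: N1 marks N2=suspect -> (suspect,v2)
Op 8: N1 marks N0=suspect -> (suspect,v1)
Op 9: N0 marks N1=suspect -> (suspect,v1)
Op 10: gossip N2<->N1 -> N2.N0=(suspect,v1) N2.N1=(alive,v0) N2.N2=(suspect,v2) | N1.N0=(suspect,v1) N1.N1=(alive,v0) N1.N2=(suspect,v2)
Op 11: N0 marks N2=alive -> (alive,v2)
Op 12: gossip N0<->N1 -> N0.N0=(suspect,v1) N0.N1=(suspect,v1) N0.N2=(alive,v2) | N1.N0=(suspect,v1) N1.N1=(suspect,v1) N1.N2=(suspect,v2)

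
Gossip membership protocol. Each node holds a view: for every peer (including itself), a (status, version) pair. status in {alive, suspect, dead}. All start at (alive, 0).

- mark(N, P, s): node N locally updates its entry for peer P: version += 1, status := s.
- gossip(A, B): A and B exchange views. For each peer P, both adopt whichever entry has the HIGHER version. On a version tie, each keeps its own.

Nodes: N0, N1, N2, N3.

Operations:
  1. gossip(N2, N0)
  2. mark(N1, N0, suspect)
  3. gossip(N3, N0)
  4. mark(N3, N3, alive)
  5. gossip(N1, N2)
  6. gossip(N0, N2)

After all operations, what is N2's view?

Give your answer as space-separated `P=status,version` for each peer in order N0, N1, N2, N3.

Op 1: gossip N2<->N0 -> N2.N0=(alive,v0) N2.N1=(alive,v0) N2.N2=(alive,v0) N2.N3=(alive,v0) | N0.N0=(alive,v0) N0.N1=(alive,v0) N0.N2=(alive,v0) N0.N3=(alive,v0)
Op 2: N1 marks N0=suspect -> (suspect,v1)
Op 3: gossip N3<->N0 -> N3.N0=(alive,v0) N3.N1=(alive,v0) N3.N2=(alive,v0) N3.N3=(alive,v0) | N0.N0=(alive,v0) N0.N1=(alive,v0) N0.N2=(alive,v0) N0.N3=(alive,v0)
Op 4: N3 marks N3=alive -> (alive,v1)
Op 5: gossip N1<->N2 -> N1.N0=(suspect,v1) N1.N1=(alive,v0) N1.N2=(alive,v0) N1.N3=(alive,v0) | N2.N0=(suspect,v1) N2.N1=(alive,v0) N2.N2=(alive,v0) N2.N3=(alive,v0)
Op 6: gossip N0<->N2 -> N0.N0=(suspect,v1) N0.N1=(alive,v0) N0.N2=(alive,v0) N0.N3=(alive,v0) | N2.N0=(suspect,v1) N2.N1=(alive,v0) N2.N2=(alive,v0) N2.N3=(alive,v0)

Answer: N0=suspect,1 N1=alive,0 N2=alive,0 N3=alive,0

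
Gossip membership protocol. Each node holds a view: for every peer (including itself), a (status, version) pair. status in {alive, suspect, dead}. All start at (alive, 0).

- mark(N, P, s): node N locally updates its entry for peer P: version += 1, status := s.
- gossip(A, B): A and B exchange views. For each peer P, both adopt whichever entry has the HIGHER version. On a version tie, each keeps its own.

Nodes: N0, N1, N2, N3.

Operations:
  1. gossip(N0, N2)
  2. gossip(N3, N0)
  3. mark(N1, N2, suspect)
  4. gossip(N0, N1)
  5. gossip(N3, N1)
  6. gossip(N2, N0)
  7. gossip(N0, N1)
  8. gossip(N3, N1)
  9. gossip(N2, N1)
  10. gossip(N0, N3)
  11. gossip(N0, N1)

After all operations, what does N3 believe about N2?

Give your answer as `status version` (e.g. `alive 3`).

Answer: suspect 1

Derivation:
Op 1: gossip N0<->N2 -> N0.N0=(alive,v0) N0.N1=(alive,v0) N0.N2=(alive,v0) N0.N3=(alive,v0) | N2.N0=(alive,v0) N2.N1=(alive,v0) N2.N2=(alive,v0) N2.N3=(alive,v0)
Op 2: gossip N3<->N0 -> N3.N0=(alive,v0) N3.N1=(alive,v0) N3.N2=(alive,v0) N3.N3=(alive,v0) | N0.N0=(alive,v0) N0.N1=(alive,v0) N0.N2=(alive,v0) N0.N3=(alive,v0)
Op 3: N1 marks N2=suspect -> (suspect,v1)
Op 4: gossip N0<->N1 -> N0.N0=(alive,v0) N0.N1=(alive,v0) N0.N2=(suspect,v1) N0.N3=(alive,v0) | N1.N0=(alive,v0) N1.N1=(alive,v0) N1.N2=(suspect,v1) N1.N3=(alive,v0)
Op 5: gossip N3<->N1 -> N3.N0=(alive,v0) N3.N1=(alive,v0) N3.N2=(suspect,v1) N3.N3=(alive,v0) | N1.N0=(alive,v0) N1.N1=(alive,v0) N1.N2=(suspect,v1) N1.N3=(alive,v0)
Op 6: gossip N2<->N0 -> N2.N0=(alive,v0) N2.N1=(alive,v0) N2.N2=(suspect,v1) N2.N3=(alive,v0) | N0.N0=(alive,v0) N0.N1=(alive,v0) N0.N2=(suspect,v1) N0.N3=(alive,v0)
Op 7: gossip N0<->N1 -> N0.N0=(alive,v0) N0.N1=(alive,v0) N0.N2=(suspect,v1) N0.N3=(alive,v0) | N1.N0=(alive,v0) N1.N1=(alive,v0) N1.N2=(suspect,v1) N1.N3=(alive,v0)
Op 8: gossip N3<->N1 -> N3.N0=(alive,v0) N3.N1=(alive,v0) N3.N2=(suspect,v1) N3.N3=(alive,v0) | N1.N0=(alive,v0) N1.N1=(alive,v0) N1.N2=(suspect,v1) N1.N3=(alive,v0)
Op 9: gossip N2<->N1 -> N2.N0=(alive,v0) N2.N1=(alive,v0) N2.N2=(suspect,v1) N2.N3=(alive,v0) | N1.N0=(alive,v0) N1.N1=(alive,v0) N1.N2=(suspect,v1) N1.N3=(alive,v0)
Op 10: gossip N0<->N3 -> N0.N0=(alive,v0) N0.N1=(alive,v0) N0.N2=(suspect,v1) N0.N3=(alive,v0) | N3.N0=(alive,v0) N3.N1=(alive,v0) N3.N2=(suspect,v1) N3.N3=(alive,v0)
Op 11: gossip N0<->N1 -> N0.N0=(alive,v0) N0.N1=(alive,v0) N0.N2=(suspect,v1) N0.N3=(alive,v0) | N1.N0=(alive,v0) N1.N1=(alive,v0) N1.N2=(suspect,v1) N1.N3=(alive,v0)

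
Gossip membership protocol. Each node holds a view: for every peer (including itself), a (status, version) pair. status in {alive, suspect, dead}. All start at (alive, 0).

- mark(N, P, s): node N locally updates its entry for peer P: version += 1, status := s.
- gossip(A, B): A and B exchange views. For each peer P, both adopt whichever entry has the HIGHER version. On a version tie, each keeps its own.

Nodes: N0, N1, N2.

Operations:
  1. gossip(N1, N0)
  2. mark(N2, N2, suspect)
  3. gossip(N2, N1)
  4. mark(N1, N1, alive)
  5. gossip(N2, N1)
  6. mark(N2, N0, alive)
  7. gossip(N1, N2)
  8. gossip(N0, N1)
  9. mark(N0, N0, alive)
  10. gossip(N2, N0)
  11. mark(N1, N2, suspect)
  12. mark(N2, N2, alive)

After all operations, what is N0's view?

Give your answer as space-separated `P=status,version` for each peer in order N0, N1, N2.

Answer: N0=alive,2 N1=alive,1 N2=suspect,1

Derivation:
Op 1: gossip N1<->N0 -> N1.N0=(alive,v0) N1.N1=(alive,v0) N1.N2=(alive,v0) | N0.N0=(alive,v0) N0.N1=(alive,v0) N0.N2=(alive,v0)
Op 2: N2 marks N2=suspect -> (suspect,v1)
Op 3: gossip N2<->N1 -> N2.N0=(alive,v0) N2.N1=(alive,v0) N2.N2=(suspect,v1) | N1.N0=(alive,v0) N1.N1=(alive,v0) N1.N2=(suspect,v1)
Op 4: N1 marks N1=alive -> (alive,v1)
Op 5: gossip N2<->N1 -> N2.N0=(alive,v0) N2.N1=(alive,v1) N2.N2=(suspect,v1) | N1.N0=(alive,v0) N1.N1=(alive,v1) N1.N2=(suspect,v1)
Op 6: N2 marks N0=alive -> (alive,v1)
Op 7: gossip N1<->N2 -> N1.N0=(alive,v1) N1.N1=(alive,v1) N1.N2=(suspect,v1) | N2.N0=(alive,v1) N2.N1=(alive,v1) N2.N2=(suspect,v1)
Op 8: gossip N0<->N1 -> N0.N0=(alive,v1) N0.N1=(alive,v1) N0.N2=(suspect,v1) | N1.N0=(alive,v1) N1.N1=(alive,v1) N1.N2=(suspect,v1)
Op 9: N0 marks N0=alive -> (alive,v2)
Op 10: gossip N2<->N0 -> N2.N0=(alive,v2) N2.N1=(alive,v1) N2.N2=(suspect,v1) | N0.N0=(alive,v2) N0.N1=(alive,v1) N0.N2=(suspect,v1)
Op 11: N1 marks N2=suspect -> (suspect,v2)
Op 12: N2 marks N2=alive -> (alive,v2)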